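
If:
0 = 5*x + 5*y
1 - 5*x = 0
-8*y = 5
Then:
No Solution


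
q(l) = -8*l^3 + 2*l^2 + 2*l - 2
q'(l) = -24*l^2 + 4*l + 2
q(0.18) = -1.62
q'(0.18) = 1.94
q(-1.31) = 16.80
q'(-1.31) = -44.43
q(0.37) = -1.39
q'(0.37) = 0.19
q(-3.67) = 413.04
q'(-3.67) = -335.93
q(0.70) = -2.36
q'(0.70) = -6.96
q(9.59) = -6854.68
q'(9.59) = -2166.87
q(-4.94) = 1001.36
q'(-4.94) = -603.45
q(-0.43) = -1.85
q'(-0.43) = -4.16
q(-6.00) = 1786.00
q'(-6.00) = -886.00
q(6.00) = -1646.00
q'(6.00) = -838.00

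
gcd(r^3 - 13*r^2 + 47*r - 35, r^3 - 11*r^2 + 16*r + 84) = r - 7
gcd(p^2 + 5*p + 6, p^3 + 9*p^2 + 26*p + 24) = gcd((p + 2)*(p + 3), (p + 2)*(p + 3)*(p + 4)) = p^2 + 5*p + 6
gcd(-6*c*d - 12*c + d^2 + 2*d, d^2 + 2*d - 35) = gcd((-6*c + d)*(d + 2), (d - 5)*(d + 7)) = 1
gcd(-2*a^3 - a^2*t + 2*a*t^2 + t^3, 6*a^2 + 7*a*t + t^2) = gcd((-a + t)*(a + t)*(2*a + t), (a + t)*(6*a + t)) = a + t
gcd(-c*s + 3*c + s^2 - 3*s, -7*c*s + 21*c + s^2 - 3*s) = s - 3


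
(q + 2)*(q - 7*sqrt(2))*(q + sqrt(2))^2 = q^4 - 5*sqrt(2)*q^3 + 2*q^3 - 26*q^2 - 10*sqrt(2)*q^2 - 52*q - 14*sqrt(2)*q - 28*sqrt(2)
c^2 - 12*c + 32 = (c - 8)*(c - 4)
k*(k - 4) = k^2 - 4*k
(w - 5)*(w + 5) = w^2 - 25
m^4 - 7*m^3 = m^3*(m - 7)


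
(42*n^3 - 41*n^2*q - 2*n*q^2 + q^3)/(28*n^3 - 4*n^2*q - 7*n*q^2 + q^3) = (-6*n^2 + 5*n*q + q^2)/(-4*n^2 + q^2)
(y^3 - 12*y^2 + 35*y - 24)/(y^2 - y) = y - 11 + 24/y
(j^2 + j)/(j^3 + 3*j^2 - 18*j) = (j + 1)/(j^2 + 3*j - 18)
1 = 1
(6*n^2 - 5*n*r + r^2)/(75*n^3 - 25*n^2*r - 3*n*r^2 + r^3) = (-2*n + r)/(-25*n^2 + r^2)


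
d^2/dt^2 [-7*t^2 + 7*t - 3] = -14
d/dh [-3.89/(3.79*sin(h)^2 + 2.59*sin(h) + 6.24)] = (29.4862*sin(h) + 10.0751)*cos(h)/(3.79*sin(h)^2 + 2.59*sin(h) + 6.24)^2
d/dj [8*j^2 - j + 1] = 16*j - 1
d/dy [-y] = -1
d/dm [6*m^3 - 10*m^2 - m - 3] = 18*m^2 - 20*m - 1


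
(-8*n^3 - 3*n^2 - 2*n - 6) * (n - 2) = -8*n^4 + 13*n^3 + 4*n^2 - 2*n + 12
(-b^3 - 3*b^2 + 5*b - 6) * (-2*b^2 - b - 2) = 2*b^5 + 7*b^4 - 5*b^3 + 13*b^2 - 4*b + 12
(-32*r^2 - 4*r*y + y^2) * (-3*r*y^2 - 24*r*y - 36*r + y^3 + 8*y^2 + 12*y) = 96*r^3*y^2 + 768*r^3*y + 1152*r^3 - 20*r^2*y^3 - 160*r^2*y^2 - 240*r^2*y - 7*r*y^4 - 56*r*y^3 - 84*r*y^2 + y^5 + 8*y^4 + 12*y^3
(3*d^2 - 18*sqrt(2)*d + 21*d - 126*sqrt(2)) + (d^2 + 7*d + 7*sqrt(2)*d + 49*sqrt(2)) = 4*d^2 - 11*sqrt(2)*d + 28*d - 77*sqrt(2)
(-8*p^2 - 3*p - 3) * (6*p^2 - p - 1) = -48*p^4 - 10*p^3 - 7*p^2 + 6*p + 3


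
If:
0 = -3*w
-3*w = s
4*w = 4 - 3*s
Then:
No Solution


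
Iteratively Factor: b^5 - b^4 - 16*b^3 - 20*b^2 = (b)*(b^4 - b^3 - 16*b^2 - 20*b) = b*(b - 5)*(b^3 + 4*b^2 + 4*b) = b^2*(b - 5)*(b^2 + 4*b + 4) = b^2*(b - 5)*(b + 2)*(b + 2)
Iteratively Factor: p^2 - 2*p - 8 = (p + 2)*(p - 4)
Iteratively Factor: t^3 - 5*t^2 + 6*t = (t)*(t^2 - 5*t + 6) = t*(t - 2)*(t - 3)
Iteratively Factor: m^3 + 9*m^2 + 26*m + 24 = (m + 3)*(m^2 + 6*m + 8) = (m + 3)*(m + 4)*(m + 2)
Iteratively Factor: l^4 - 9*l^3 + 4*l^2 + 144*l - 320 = (l - 4)*(l^3 - 5*l^2 - 16*l + 80) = (l - 4)^2*(l^2 - l - 20) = (l - 5)*(l - 4)^2*(l + 4)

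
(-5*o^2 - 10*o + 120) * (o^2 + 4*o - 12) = -5*o^4 - 30*o^3 + 140*o^2 + 600*o - 1440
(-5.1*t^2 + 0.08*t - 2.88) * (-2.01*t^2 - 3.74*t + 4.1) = 10.251*t^4 + 18.9132*t^3 - 15.4204*t^2 + 11.0992*t - 11.808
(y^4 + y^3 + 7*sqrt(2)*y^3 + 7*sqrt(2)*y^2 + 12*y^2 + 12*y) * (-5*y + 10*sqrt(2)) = -5*y^5 - 25*sqrt(2)*y^4 - 5*y^4 - 25*sqrt(2)*y^3 + 80*y^3 + 80*y^2 + 120*sqrt(2)*y^2 + 120*sqrt(2)*y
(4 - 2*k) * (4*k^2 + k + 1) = -8*k^3 + 14*k^2 + 2*k + 4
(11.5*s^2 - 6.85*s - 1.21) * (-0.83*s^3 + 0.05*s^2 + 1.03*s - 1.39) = -9.545*s^5 + 6.2605*s^4 + 12.5068*s^3 - 23.101*s^2 + 8.2752*s + 1.6819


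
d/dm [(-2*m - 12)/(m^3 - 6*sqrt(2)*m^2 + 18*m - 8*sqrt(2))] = 2*(-m^3 + 6*sqrt(2)*m^2 - 18*m + 3*(m + 6)*(m^2 - 4*sqrt(2)*m + 6) + 8*sqrt(2))/(m^3 - 6*sqrt(2)*m^2 + 18*m - 8*sqrt(2))^2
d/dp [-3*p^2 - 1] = -6*p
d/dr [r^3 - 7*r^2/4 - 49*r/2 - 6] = 3*r^2 - 7*r/2 - 49/2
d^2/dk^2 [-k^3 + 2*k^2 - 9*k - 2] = 4 - 6*k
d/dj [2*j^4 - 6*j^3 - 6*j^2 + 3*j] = 8*j^3 - 18*j^2 - 12*j + 3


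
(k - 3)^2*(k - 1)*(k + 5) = k^4 - 2*k^3 - 20*k^2 + 66*k - 45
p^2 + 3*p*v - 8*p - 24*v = (p - 8)*(p + 3*v)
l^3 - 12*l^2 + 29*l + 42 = (l - 7)*(l - 6)*(l + 1)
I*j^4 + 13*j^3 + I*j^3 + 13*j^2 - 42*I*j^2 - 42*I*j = j*(j - 7*I)*(j - 6*I)*(I*j + I)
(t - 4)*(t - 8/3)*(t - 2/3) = t^3 - 22*t^2/3 + 136*t/9 - 64/9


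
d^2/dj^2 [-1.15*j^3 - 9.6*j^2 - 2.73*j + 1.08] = -6.9*j - 19.2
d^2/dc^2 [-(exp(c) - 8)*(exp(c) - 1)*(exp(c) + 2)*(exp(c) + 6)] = (-16*exp(3*c) + 9*exp(2*c) + 208*exp(c) + 44)*exp(c)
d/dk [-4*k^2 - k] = -8*k - 1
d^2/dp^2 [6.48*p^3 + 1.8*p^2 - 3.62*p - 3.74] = 38.88*p + 3.6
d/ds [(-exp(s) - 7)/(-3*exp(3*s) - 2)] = (-9*(exp(s) + 7)*exp(2*s) + 3*exp(3*s) + 2)*exp(s)/(3*exp(3*s) + 2)^2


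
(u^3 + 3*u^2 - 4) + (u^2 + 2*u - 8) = u^3 + 4*u^2 + 2*u - 12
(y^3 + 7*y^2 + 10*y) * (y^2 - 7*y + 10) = y^5 - 29*y^3 + 100*y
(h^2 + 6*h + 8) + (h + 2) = h^2 + 7*h + 10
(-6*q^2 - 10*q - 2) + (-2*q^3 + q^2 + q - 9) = -2*q^3 - 5*q^2 - 9*q - 11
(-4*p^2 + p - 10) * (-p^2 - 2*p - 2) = 4*p^4 + 7*p^3 + 16*p^2 + 18*p + 20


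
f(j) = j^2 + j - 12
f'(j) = 2*j + 1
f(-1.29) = -11.63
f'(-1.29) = -1.58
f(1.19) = -9.39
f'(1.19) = 3.38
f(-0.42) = -12.24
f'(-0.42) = 0.16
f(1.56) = -8.01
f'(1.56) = 4.12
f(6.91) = 42.66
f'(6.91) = 14.82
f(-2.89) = -6.54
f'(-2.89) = -4.78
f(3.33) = 2.42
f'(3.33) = 7.66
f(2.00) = -6.00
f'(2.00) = 5.00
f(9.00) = 78.00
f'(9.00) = 19.00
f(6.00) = 30.00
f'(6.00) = 13.00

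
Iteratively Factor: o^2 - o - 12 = (o + 3)*(o - 4)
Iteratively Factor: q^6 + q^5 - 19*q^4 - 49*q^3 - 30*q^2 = (q + 1)*(q^5 - 19*q^3 - 30*q^2) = (q + 1)*(q + 3)*(q^4 - 3*q^3 - 10*q^2) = q*(q + 1)*(q + 3)*(q^3 - 3*q^2 - 10*q) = q*(q + 1)*(q + 2)*(q + 3)*(q^2 - 5*q) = q*(q - 5)*(q + 1)*(q + 2)*(q + 3)*(q)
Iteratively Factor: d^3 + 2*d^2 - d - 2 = (d + 2)*(d^2 - 1) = (d + 1)*(d + 2)*(d - 1)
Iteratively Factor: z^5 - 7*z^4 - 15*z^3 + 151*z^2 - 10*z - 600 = (z - 5)*(z^4 - 2*z^3 - 25*z^2 + 26*z + 120) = (z - 5)*(z + 2)*(z^3 - 4*z^2 - 17*z + 60) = (z - 5)*(z - 3)*(z + 2)*(z^2 - z - 20) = (z - 5)^2*(z - 3)*(z + 2)*(z + 4)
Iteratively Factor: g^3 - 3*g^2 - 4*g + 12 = (g - 3)*(g^2 - 4) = (g - 3)*(g + 2)*(g - 2)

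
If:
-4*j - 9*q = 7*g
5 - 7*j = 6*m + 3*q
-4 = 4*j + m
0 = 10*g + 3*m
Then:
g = -192/317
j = -477/317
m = 640/317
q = 1084/951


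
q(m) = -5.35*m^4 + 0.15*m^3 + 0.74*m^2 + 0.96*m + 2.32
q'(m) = -21.4*m^3 + 0.45*m^2 + 1.48*m + 0.96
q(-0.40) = 1.91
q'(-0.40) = 1.81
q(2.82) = -324.06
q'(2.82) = -471.20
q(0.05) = 2.37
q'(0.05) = 1.03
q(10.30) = -59960.10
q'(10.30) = -23320.41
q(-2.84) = -345.91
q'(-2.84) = 490.58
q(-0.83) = -0.59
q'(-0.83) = 12.28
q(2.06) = -87.59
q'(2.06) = -181.16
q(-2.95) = -403.10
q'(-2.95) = 549.90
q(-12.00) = -111099.44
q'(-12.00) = 37027.20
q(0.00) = 2.32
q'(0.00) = 0.96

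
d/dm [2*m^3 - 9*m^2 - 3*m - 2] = 6*m^2 - 18*m - 3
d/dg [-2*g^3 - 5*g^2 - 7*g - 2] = -6*g^2 - 10*g - 7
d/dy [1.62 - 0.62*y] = -0.620000000000000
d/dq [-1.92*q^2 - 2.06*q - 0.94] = -3.84*q - 2.06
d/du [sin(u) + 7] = cos(u)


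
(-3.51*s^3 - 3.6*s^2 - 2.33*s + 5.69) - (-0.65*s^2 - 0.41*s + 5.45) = -3.51*s^3 - 2.95*s^2 - 1.92*s + 0.24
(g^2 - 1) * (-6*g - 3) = -6*g^3 - 3*g^2 + 6*g + 3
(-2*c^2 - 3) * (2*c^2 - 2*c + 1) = -4*c^4 + 4*c^3 - 8*c^2 + 6*c - 3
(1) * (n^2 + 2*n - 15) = n^2 + 2*n - 15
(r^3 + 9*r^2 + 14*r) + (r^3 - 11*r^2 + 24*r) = 2*r^3 - 2*r^2 + 38*r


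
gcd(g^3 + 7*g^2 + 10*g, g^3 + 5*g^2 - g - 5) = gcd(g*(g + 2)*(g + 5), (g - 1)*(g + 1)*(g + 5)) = g + 5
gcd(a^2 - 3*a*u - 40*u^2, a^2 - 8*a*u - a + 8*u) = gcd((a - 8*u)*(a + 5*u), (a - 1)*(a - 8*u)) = -a + 8*u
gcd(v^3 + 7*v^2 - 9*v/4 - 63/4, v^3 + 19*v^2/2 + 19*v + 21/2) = v^2 + 17*v/2 + 21/2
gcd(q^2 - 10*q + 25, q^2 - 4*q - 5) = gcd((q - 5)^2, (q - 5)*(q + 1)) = q - 5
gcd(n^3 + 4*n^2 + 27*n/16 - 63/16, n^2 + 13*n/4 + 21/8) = n + 7/4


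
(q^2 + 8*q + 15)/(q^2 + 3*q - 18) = (q^2 + 8*q + 15)/(q^2 + 3*q - 18)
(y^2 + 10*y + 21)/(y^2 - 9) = (y + 7)/(y - 3)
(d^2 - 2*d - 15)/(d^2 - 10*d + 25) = (d + 3)/(d - 5)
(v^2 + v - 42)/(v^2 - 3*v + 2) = (v^2 + v - 42)/(v^2 - 3*v + 2)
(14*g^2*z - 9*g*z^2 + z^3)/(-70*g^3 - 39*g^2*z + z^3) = z*(-2*g + z)/(10*g^2 + 7*g*z + z^2)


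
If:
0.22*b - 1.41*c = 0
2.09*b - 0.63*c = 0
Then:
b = 0.00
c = 0.00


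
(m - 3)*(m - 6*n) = m^2 - 6*m*n - 3*m + 18*n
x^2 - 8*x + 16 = (x - 4)^2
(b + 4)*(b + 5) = b^2 + 9*b + 20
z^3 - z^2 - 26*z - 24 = (z - 6)*(z + 1)*(z + 4)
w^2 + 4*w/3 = w*(w + 4/3)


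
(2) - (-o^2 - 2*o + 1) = o^2 + 2*o + 1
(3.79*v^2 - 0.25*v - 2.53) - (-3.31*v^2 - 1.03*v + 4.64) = 7.1*v^2 + 0.78*v - 7.17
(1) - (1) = 0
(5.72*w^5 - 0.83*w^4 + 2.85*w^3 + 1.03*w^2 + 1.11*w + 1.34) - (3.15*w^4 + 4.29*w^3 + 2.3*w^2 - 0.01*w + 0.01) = 5.72*w^5 - 3.98*w^4 - 1.44*w^3 - 1.27*w^2 + 1.12*w + 1.33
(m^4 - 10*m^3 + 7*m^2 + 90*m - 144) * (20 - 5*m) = -5*m^5 + 70*m^4 - 235*m^3 - 310*m^2 + 2520*m - 2880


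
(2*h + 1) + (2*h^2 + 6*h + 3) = 2*h^2 + 8*h + 4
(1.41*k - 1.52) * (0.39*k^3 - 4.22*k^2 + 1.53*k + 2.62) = 0.5499*k^4 - 6.543*k^3 + 8.5717*k^2 + 1.3686*k - 3.9824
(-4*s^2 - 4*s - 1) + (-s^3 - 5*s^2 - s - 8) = -s^3 - 9*s^2 - 5*s - 9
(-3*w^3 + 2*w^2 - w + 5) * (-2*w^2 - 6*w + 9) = 6*w^5 + 14*w^4 - 37*w^3 + 14*w^2 - 39*w + 45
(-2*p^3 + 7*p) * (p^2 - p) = -2*p^5 + 2*p^4 + 7*p^3 - 7*p^2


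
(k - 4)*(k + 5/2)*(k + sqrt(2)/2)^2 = k^4 - 3*k^3/2 + sqrt(2)*k^3 - 19*k^2/2 - 3*sqrt(2)*k^2/2 - 10*sqrt(2)*k - 3*k/4 - 5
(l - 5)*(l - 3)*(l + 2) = l^3 - 6*l^2 - l + 30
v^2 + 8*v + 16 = (v + 4)^2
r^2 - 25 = (r - 5)*(r + 5)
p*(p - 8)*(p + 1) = p^3 - 7*p^2 - 8*p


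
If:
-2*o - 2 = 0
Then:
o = -1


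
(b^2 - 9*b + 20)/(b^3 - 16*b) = (b - 5)/(b*(b + 4))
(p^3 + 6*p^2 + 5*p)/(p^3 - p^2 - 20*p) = (p^2 + 6*p + 5)/(p^2 - p - 20)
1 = 1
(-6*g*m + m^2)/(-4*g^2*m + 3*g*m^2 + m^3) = (-6*g + m)/(-4*g^2 + 3*g*m + m^2)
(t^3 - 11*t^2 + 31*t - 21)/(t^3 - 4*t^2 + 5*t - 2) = (t^2 - 10*t + 21)/(t^2 - 3*t + 2)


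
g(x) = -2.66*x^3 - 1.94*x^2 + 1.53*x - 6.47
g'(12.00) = -1194.15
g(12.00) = -4863.95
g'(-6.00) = -262.47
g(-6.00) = 489.07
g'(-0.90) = -1.44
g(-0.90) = -7.48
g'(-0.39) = 1.83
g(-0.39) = -7.20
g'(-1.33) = -7.43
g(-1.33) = -5.68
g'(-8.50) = -542.04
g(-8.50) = 1473.93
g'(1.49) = -21.97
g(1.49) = -17.30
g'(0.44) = -1.72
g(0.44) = -6.40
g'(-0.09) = 1.81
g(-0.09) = -6.62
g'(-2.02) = -23.19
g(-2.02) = 4.45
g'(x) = -7.98*x^2 - 3.88*x + 1.53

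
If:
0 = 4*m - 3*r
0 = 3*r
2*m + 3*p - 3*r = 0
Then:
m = 0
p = 0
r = 0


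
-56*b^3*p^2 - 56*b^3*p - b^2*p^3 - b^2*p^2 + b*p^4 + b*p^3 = p*(-8*b + p)*(7*b + p)*(b*p + b)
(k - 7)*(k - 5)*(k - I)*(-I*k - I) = -I*k^4 - k^3 + 11*I*k^3 + 11*k^2 - 23*I*k^2 - 23*k - 35*I*k - 35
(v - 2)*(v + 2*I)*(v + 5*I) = v^3 - 2*v^2 + 7*I*v^2 - 10*v - 14*I*v + 20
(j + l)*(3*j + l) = 3*j^2 + 4*j*l + l^2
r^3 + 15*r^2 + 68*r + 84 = (r + 2)*(r + 6)*(r + 7)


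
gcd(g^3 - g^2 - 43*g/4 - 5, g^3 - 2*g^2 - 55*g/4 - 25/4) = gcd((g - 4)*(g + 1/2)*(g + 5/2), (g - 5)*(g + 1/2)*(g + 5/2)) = g^2 + 3*g + 5/4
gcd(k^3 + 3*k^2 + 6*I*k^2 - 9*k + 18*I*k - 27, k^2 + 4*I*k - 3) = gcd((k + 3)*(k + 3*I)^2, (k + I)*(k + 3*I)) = k + 3*I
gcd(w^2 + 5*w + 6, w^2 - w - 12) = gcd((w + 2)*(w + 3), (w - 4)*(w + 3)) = w + 3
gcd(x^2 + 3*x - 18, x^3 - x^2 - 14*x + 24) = x - 3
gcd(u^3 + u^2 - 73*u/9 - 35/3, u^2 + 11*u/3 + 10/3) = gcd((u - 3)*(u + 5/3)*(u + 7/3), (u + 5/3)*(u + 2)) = u + 5/3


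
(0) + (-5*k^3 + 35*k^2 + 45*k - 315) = -5*k^3 + 35*k^2 + 45*k - 315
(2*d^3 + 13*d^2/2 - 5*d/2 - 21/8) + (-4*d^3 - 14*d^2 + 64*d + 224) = -2*d^3 - 15*d^2/2 + 123*d/2 + 1771/8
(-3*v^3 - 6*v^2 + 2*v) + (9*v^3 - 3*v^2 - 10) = 6*v^3 - 9*v^2 + 2*v - 10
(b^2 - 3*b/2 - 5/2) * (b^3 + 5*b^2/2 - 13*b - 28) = b^5 + b^4 - 77*b^3/4 - 59*b^2/4 + 149*b/2 + 70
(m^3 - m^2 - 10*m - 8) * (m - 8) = m^4 - 9*m^3 - 2*m^2 + 72*m + 64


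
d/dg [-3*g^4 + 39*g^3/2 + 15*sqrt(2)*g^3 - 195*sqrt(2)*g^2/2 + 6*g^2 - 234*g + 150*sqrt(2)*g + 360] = -12*g^3 + 117*g^2/2 + 45*sqrt(2)*g^2 - 195*sqrt(2)*g + 12*g - 234 + 150*sqrt(2)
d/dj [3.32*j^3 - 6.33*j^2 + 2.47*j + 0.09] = 9.96*j^2 - 12.66*j + 2.47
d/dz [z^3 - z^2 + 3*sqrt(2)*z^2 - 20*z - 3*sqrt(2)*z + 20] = 3*z^2 - 2*z + 6*sqrt(2)*z - 20 - 3*sqrt(2)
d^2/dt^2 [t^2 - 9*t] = 2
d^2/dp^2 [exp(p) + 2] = exp(p)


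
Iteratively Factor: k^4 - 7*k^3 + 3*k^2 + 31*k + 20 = (k + 1)*(k^3 - 8*k^2 + 11*k + 20) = (k + 1)^2*(k^2 - 9*k + 20) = (k - 4)*(k + 1)^2*(k - 5)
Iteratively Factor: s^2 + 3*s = (s)*(s + 3)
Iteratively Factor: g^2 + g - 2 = (g + 2)*(g - 1)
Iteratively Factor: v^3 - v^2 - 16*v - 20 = (v + 2)*(v^2 - 3*v - 10) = (v - 5)*(v + 2)*(v + 2)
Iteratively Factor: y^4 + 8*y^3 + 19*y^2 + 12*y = (y)*(y^3 + 8*y^2 + 19*y + 12) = y*(y + 1)*(y^2 + 7*y + 12) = y*(y + 1)*(y + 3)*(y + 4)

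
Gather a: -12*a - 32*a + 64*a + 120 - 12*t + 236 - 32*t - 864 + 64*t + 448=20*a + 20*t - 60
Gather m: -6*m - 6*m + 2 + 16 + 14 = 32 - 12*m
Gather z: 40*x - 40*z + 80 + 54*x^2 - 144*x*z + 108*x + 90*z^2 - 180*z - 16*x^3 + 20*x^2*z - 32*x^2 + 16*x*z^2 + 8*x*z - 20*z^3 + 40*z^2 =-16*x^3 + 22*x^2 + 148*x - 20*z^3 + z^2*(16*x + 130) + z*(20*x^2 - 136*x - 220) + 80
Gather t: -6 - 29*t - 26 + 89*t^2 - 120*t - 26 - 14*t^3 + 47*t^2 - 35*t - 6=-14*t^3 + 136*t^2 - 184*t - 64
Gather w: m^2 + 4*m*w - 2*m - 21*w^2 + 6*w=m^2 - 2*m - 21*w^2 + w*(4*m + 6)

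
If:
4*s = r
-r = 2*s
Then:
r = 0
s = 0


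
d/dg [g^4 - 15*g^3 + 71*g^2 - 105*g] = 4*g^3 - 45*g^2 + 142*g - 105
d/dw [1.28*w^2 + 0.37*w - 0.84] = 2.56*w + 0.37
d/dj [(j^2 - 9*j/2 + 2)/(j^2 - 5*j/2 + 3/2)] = (8*j^2 - 4*j - 7)/(4*j^4 - 20*j^3 + 37*j^2 - 30*j + 9)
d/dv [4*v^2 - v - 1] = 8*v - 1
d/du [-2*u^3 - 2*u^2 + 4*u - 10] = -6*u^2 - 4*u + 4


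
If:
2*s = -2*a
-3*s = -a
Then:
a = 0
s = 0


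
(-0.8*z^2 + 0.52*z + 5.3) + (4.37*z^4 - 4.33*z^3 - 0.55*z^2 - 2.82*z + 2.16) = 4.37*z^4 - 4.33*z^3 - 1.35*z^2 - 2.3*z + 7.46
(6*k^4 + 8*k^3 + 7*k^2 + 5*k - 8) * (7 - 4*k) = -24*k^5 + 10*k^4 + 28*k^3 + 29*k^2 + 67*k - 56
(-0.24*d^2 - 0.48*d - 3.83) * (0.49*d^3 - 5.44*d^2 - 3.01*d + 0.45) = -0.1176*d^5 + 1.0704*d^4 + 1.4569*d^3 + 22.172*d^2 + 11.3123*d - 1.7235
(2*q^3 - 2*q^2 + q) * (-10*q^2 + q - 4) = -20*q^5 + 22*q^4 - 20*q^3 + 9*q^2 - 4*q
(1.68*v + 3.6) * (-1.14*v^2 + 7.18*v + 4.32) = -1.9152*v^3 + 7.9584*v^2 + 33.1056*v + 15.552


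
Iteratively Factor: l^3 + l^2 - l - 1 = (l + 1)*(l^2 - 1) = (l - 1)*(l + 1)*(l + 1)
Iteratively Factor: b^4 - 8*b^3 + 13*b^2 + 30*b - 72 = (b - 3)*(b^3 - 5*b^2 - 2*b + 24) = (b - 4)*(b - 3)*(b^2 - b - 6) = (b - 4)*(b - 3)*(b + 2)*(b - 3)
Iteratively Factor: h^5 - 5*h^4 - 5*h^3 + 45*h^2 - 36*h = (h - 1)*(h^4 - 4*h^3 - 9*h^2 + 36*h) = (h - 3)*(h - 1)*(h^3 - h^2 - 12*h) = h*(h - 3)*(h - 1)*(h^2 - h - 12) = h*(h - 3)*(h - 1)*(h + 3)*(h - 4)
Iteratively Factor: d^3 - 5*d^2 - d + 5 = (d - 5)*(d^2 - 1) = (d - 5)*(d - 1)*(d + 1)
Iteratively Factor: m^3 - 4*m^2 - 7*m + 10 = (m - 1)*(m^2 - 3*m - 10) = (m - 5)*(m - 1)*(m + 2)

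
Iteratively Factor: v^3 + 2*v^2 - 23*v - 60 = (v + 3)*(v^2 - v - 20) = (v - 5)*(v + 3)*(v + 4)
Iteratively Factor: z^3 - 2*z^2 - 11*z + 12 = (z + 3)*(z^2 - 5*z + 4) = (z - 1)*(z + 3)*(z - 4)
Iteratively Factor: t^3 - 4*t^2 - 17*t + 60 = (t - 3)*(t^2 - t - 20) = (t - 3)*(t + 4)*(t - 5)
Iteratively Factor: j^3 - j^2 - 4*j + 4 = (j + 2)*(j^2 - 3*j + 2) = (j - 2)*(j + 2)*(j - 1)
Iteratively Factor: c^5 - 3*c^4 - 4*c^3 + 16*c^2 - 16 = (c - 2)*(c^4 - c^3 - 6*c^2 + 4*c + 8) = (c - 2)*(c + 1)*(c^3 - 2*c^2 - 4*c + 8) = (c - 2)^2*(c + 1)*(c^2 - 4) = (c - 2)^3*(c + 1)*(c + 2)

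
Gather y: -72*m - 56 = -72*m - 56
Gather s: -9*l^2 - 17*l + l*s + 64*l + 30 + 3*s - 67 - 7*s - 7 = -9*l^2 + 47*l + s*(l - 4) - 44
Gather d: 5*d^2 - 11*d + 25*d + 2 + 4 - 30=5*d^2 + 14*d - 24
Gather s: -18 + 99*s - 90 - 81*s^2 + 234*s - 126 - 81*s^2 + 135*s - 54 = -162*s^2 + 468*s - 288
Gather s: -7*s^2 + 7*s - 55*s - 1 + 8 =-7*s^2 - 48*s + 7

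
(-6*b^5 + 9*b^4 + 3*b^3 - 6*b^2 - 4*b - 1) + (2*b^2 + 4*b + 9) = -6*b^5 + 9*b^4 + 3*b^3 - 4*b^2 + 8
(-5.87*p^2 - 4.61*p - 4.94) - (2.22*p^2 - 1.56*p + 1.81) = -8.09*p^2 - 3.05*p - 6.75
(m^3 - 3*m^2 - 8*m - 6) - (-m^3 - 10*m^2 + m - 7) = 2*m^3 + 7*m^2 - 9*m + 1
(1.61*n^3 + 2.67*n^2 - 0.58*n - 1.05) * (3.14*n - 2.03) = 5.0554*n^4 + 5.1155*n^3 - 7.2413*n^2 - 2.1196*n + 2.1315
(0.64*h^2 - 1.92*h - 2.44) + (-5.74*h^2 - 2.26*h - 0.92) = -5.1*h^2 - 4.18*h - 3.36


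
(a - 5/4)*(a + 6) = a^2 + 19*a/4 - 15/2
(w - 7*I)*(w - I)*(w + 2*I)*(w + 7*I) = w^4 + I*w^3 + 51*w^2 + 49*I*w + 98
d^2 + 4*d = d*(d + 4)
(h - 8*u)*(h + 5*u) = h^2 - 3*h*u - 40*u^2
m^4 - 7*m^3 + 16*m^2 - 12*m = m*(m - 3)*(m - 2)^2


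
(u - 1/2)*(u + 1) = u^2 + u/2 - 1/2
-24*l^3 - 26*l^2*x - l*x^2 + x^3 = (-6*l + x)*(l + x)*(4*l + x)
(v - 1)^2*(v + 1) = v^3 - v^2 - v + 1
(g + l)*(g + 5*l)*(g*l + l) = g^3*l + 6*g^2*l^2 + g^2*l + 5*g*l^3 + 6*g*l^2 + 5*l^3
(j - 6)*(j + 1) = j^2 - 5*j - 6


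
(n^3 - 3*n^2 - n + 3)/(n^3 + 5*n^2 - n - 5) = (n - 3)/(n + 5)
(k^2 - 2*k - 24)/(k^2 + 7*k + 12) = (k - 6)/(k + 3)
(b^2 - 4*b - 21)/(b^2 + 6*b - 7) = (b^2 - 4*b - 21)/(b^2 + 6*b - 7)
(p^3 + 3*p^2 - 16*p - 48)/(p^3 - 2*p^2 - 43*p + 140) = (p^2 + 7*p + 12)/(p^2 + 2*p - 35)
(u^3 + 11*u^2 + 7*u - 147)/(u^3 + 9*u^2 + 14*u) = (u^2 + 4*u - 21)/(u*(u + 2))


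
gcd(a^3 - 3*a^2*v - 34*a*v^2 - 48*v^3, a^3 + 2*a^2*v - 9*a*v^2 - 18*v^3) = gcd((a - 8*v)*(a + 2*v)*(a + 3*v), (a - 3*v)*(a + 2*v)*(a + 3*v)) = a^2 + 5*a*v + 6*v^2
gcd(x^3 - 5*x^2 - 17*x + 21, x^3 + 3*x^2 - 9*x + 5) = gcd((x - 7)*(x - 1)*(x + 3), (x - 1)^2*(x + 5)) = x - 1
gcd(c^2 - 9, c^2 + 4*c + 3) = c + 3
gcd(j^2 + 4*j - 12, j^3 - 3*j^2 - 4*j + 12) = j - 2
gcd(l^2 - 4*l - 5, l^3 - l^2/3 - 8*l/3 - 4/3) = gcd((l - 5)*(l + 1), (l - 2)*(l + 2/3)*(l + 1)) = l + 1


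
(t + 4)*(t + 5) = t^2 + 9*t + 20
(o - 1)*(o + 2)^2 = o^3 + 3*o^2 - 4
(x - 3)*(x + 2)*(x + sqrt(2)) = x^3 - x^2 + sqrt(2)*x^2 - 6*x - sqrt(2)*x - 6*sqrt(2)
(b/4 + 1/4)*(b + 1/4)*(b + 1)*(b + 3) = b^4/4 + 21*b^3/16 + 33*b^2/16 + 19*b/16 + 3/16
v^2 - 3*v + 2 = (v - 2)*(v - 1)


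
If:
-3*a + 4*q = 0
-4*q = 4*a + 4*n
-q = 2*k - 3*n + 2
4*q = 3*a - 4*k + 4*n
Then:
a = -4/5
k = 7/5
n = 7/5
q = -3/5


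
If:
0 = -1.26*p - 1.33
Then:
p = -1.06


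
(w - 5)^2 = w^2 - 10*w + 25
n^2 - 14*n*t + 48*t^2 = (n - 8*t)*(n - 6*t)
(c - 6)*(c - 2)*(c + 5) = c^3 - 3*c^2 - 28*c + 60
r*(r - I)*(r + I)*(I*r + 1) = I*r^4 + r^3 + I*r^2 + r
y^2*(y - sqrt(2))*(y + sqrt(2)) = y^4 - 2*y^2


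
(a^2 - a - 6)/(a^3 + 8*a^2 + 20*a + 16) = (a - 3)/(a^2 + 6*a + 8)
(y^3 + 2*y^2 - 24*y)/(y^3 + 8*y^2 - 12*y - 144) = y/(y + 6)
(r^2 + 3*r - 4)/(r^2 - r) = (r + 4)/r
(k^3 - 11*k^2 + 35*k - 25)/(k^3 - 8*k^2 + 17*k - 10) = (k - 5)/(k - 2)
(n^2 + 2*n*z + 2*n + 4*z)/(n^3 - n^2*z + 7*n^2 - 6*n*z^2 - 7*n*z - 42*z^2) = (-n - 2)/(-n^2 + 3*n*z - 7*n + 21*z)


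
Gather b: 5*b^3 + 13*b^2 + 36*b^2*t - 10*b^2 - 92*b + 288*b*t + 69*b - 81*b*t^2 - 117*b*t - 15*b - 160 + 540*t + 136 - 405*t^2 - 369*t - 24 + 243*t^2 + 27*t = 5*b^3 + b^2*(36*t + 3) + b*(-81*t^2 + 171*t - 38) - 162*t^2 + 198*t - 48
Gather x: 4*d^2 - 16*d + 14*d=4*d^2 - 2*d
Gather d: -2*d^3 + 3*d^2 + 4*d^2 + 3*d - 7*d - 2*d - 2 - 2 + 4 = -2*d^3 + 7*d^2 - 6*d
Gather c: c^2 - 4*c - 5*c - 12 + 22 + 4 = c^2 - 9*c + 14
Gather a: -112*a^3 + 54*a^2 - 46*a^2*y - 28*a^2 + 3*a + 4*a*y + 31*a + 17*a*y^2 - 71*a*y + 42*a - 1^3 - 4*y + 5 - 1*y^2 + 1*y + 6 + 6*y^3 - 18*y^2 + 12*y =-112*a^3 + a^2*(26 - 46*y) + a*(17*y^2 - 67*y + 76) + 6*y^3 - 19*y^2 + 9*y + 10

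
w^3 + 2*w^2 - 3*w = w*(w - 1)*(w + 3)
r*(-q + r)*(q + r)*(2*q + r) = -2*q^3*r - q^2*r^2 + 2*q*r^3 + r^4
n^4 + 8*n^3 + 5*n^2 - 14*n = n*(n - 1)*(n + 2)*(n + 7)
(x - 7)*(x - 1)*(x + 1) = x^3 - 7*x^2 - x + 7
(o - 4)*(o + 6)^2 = o^3 + 8*o^2 - 12*o - 144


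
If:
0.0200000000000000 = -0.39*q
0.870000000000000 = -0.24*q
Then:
No Solution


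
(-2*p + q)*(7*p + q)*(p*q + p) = -14*p^3*q - 14*p^3 + 5*p^2*q^2 + 5*p^2*q + p*q^3 + p*q^2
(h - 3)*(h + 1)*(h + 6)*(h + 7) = h^4 + 11*h^3 + 13*h^2 - 123*h - 126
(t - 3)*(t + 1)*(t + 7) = t^3 + 5*t^2 - 17*t - 21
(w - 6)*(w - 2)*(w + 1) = w^3 - 7*w^2 + 4*w + 12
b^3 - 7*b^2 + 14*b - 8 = (b - 4)*(b - 2)*(b - 1)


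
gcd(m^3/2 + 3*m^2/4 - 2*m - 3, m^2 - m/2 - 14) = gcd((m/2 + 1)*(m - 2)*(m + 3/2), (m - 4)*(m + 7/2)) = 1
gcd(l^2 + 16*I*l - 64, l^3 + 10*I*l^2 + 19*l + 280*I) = l + 8*I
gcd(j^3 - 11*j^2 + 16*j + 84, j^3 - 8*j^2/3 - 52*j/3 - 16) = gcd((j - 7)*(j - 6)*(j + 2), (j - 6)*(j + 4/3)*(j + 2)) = j^2 - 4*j - 12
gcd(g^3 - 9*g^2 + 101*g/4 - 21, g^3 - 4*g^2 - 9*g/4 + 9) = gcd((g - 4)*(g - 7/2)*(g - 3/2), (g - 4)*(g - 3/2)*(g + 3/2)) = g^2 - 11*g/2 + 6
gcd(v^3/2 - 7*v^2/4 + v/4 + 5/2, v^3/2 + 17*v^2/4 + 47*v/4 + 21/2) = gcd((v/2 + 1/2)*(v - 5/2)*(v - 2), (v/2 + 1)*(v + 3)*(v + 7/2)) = 1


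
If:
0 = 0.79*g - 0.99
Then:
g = 1.25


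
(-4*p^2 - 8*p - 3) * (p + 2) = -4*p^3 - 16*p^2 - 19*p - 6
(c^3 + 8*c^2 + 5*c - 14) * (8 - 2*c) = -2*c^4 - 8*c^3 + 54*c^2 + 68*c - 112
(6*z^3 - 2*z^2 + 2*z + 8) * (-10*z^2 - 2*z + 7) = -60*z^5 + 8*z^4 + 26*z^3 - 98*z^2 - 2*z + 56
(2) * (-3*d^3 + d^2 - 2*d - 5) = -6*d^3 + 2*d^2 - 4*d - 10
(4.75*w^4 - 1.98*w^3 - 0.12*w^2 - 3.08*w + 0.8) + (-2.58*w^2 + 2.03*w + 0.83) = 4.75*w^4 - 1.98*w^3 - 2.7*w^2 - 1.05*w + 1.63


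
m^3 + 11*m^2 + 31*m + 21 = (m + 1)*(m + 3)*(m + 7)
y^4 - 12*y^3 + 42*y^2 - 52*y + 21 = (y - 7)*(y - 3)*(y - 1)^2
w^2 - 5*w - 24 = (w - 8)*(w + 3)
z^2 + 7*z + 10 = (z + 2)*(z + 5)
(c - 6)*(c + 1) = c^2 - 5*c - 6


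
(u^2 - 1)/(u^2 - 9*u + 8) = (u + 1)/(u - 8)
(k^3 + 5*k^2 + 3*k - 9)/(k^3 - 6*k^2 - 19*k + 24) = (k + 3)/(k - 8)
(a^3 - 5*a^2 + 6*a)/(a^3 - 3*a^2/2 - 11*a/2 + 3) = 2*a*(a - 2)/(2*a^2 + 3*a - 2)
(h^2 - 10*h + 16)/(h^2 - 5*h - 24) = (h - 2)/(h + 3)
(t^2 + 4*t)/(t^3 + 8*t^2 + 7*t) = (t + 4)/(t^2 + 8*t + 7)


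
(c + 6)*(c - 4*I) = c^2 + 6*c - 4*I*c - 24*I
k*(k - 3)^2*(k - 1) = k^4 - 7*k^3 + 15*k^2 - 9*k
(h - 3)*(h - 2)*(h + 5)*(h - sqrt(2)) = h^4 - sqrt(2)*h^3 - 19*h^2 + 19*sqrt(2)*h + 30*h - 30*sqrt(2)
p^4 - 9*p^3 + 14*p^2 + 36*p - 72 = (p - 6)*(p - 3)*(p - 2)*(p + 2)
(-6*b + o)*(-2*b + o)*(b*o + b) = 12*b^3*o + 12*b^3 - 8*b^2*o^2 - 8*b^2*o + b*o^3 + b*o^2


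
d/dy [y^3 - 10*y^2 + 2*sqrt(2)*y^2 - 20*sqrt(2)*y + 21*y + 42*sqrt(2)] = 3*y^2 - 20*y + 4*sqrt(2)*y - 20*sqrt(2) + 21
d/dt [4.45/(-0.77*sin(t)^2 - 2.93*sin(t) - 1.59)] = (6.853*sin(t) + 13.0385)*cos(t)/(0.77*sin(t)^2 + 2.93*sin(t) + 1.59)^2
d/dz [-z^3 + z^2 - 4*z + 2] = -3*z^2 + 2*z - 4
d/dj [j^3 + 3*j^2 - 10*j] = 3*j^2 + 6*j - 10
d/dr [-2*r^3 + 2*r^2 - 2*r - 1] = -6*r^2 + 4*r - 2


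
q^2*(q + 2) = q^3 + 2*q^2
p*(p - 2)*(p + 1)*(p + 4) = p^4 + 3*p^3 - 6*p^2 - 8*p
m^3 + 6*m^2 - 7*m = m*(m - 1)*(m + 7)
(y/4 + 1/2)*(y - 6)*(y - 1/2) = y^3/4 - 9*y^2/8 - 5*y/2 + 3/2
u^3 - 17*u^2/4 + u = u*(u - 4)*(u - 1/4)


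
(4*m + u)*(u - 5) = 4*m*u - 20*m + u^2 - 5*u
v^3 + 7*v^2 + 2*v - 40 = (v - 2)*(v + 4)*(v + 5)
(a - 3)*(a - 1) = a^2 - 4*a + 3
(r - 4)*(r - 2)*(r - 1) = r^3 - 7*r^2 + 14*r - 8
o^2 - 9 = (o - 3)*(o + 3)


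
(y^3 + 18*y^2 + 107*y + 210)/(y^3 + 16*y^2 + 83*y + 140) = (y + 6)/(y + 4)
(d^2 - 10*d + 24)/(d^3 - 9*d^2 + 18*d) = (d - 4)/(d*(d - 3))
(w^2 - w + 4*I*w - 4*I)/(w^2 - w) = (w + 4*I)/w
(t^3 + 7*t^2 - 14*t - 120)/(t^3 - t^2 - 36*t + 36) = (t^2 + t - 20)/(t^2 - 7*t + 6)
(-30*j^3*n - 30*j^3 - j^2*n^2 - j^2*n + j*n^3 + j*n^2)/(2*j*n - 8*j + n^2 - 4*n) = j*(-30*j^2*n - 30*j^2 - j*n^2 - j*n + n^3 + n^2)/(2*j*n - 8*j + n^2 - 4*n)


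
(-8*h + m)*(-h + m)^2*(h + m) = -8*h^4 + 9*h^3*m + 7*h^2*m^2 - 9*h*m^3 + m^4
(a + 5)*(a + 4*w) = a^2 + 4*a*w + 5*a + 20*w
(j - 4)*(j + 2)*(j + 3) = j^3 + j^2 - 14*j - 24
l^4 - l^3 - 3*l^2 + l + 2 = (l - 2)*(l - 1)*(l + 1)^2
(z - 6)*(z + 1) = z^2 - 5*z - 6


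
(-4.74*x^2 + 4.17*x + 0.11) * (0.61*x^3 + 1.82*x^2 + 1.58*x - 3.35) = -2.8914*x^5 - 6.0831*x^4 + 0.1673*x^3 + 22.6678*x^2 - 13.7957*x - 0.3685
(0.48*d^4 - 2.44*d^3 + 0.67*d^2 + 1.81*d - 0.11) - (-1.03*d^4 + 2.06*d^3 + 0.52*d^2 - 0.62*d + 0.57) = 1.51*d^4 - 4.5*d^3 + 0.15*d^2 + 2.43*d - 0.68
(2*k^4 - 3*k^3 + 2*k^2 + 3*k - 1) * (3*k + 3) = 6*k^5 - 3*k^4 - 3*k^3 + 15*k^2 + 6*k - 3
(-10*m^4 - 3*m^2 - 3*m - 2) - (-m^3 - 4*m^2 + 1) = -10*m^4 + m^3 + m^2 - 3*m - 3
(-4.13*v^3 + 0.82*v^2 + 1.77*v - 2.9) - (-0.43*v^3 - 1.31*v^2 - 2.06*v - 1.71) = -3.7*v^3 + 2.13*v^2 + 3.83*v - 1.19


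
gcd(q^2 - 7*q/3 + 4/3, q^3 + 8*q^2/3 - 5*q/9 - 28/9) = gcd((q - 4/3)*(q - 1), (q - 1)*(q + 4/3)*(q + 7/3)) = q - 1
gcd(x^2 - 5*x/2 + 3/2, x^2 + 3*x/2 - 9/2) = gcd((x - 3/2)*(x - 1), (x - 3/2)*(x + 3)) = x - 3/2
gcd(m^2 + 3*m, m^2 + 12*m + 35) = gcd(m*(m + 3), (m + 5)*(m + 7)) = 1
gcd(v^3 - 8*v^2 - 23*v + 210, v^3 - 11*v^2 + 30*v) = v - 6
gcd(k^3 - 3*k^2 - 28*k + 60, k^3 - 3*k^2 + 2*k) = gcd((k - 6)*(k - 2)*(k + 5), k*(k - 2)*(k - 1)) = k - 2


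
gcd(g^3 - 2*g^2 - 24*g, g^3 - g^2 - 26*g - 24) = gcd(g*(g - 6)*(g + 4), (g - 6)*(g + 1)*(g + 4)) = g^2 - 2*g - 24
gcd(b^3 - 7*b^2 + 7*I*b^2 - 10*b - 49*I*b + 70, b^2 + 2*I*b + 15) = b + 5*I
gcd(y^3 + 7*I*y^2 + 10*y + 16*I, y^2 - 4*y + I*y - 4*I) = y + I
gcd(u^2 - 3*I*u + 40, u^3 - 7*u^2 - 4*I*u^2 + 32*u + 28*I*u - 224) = u - 8*I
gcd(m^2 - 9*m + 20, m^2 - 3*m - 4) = m - 4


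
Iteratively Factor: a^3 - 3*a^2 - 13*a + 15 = (a + 3)*(a^2 - 6*a + 5) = (a - 5)*(a + 3)*(a - 1)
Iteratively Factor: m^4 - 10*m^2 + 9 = (m + 1)*(m^3 - m^2 - 9*m + 9) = (m + 1)*(m + 3)*(m^2 - 4*m + 3) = (m - 1)*(m + 1)*(m + 3)*(m - 3)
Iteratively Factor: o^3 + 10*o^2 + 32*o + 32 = (o + 4)*(o^2 + 6*o + 8) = (o + 4)^2*(o + 2)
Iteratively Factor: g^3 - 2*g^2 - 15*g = (g)*(g^2 - 2*g - 15) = g*(g + 3)*(g - 5)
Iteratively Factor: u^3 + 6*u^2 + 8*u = (u)*(u^2 + 6*u + 8) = u*(u + 4)*(u + 2)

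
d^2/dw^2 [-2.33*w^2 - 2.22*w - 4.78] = -4.66000000000000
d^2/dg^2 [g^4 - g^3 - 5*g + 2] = 6*g*(2*g - 1)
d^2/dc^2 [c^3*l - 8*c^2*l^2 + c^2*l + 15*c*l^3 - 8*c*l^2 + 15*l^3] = 2*l*(3*c - 8*l + 1)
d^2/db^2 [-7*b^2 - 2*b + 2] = -14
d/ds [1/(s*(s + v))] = -(2*s + v)/(s^2*(s + v)^2)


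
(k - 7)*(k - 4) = k^2 - 11*k + 28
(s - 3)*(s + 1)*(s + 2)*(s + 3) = s^4 + 3*s^3 - 7*s^2 - 27*s - 18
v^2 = v^2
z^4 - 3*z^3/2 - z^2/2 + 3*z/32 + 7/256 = (z - 7/4)*(z - 1/4)*(z + 1/4)^2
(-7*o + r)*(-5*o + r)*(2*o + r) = 70*o^3 + 11*o^2*r - 10*o*r^2 + r^3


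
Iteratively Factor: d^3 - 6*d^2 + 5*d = (d)*(d^2 - 6*d + 5) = d*(d - 1)*(d - 5)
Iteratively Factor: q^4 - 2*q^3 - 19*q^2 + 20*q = (q)*(q^3 - 2*q^2 - 19*q + 20) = q*(q - 1)*(q^2 - q - 20) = q*(q - 5)*(q - 1)*(q + 4)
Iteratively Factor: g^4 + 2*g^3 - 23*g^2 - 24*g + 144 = (g - 3)*(g^3 + 5*g^2 - 8*g - 48) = (g - 3)*(g + 4)*(g^2 + g - 12) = (g - 3)^2*(g + 4)*(g + 4)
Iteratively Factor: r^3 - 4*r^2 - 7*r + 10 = (r - 5)*(r^2 + r - 2) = (r - 5)*(r - 1)*(r + 2)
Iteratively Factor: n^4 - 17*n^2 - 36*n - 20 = (n - 5)*(n^3 + 5*n^2 + 8*n + 4) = (n - 5)*(n + 1)*(n^2 + 4*n + 4) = (n - 5)*(n + 1)*(n + 2)*(n + 2)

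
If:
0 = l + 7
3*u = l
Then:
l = -7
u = -7/3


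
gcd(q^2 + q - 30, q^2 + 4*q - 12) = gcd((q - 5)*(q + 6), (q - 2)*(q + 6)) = q + 6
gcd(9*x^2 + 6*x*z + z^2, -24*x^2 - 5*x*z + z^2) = 3*x + z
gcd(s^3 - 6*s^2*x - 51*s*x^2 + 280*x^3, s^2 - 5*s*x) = -s + 5*x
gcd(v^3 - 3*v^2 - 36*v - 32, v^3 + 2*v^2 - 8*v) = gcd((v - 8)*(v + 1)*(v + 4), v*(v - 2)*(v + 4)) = v + 4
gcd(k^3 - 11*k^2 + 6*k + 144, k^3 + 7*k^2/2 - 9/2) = k + 3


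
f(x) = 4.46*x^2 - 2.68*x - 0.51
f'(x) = 8.92*x - 2.68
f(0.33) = -0.91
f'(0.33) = 0.26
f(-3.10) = 50.66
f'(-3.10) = -30.33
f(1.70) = 7.82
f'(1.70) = 12.48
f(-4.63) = 107.51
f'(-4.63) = -43.98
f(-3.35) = 58.52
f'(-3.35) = -32.56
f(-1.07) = 7.46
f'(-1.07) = -12.22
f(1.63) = 6.97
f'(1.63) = 11.86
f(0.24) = -0.90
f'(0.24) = -0.54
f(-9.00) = 384.87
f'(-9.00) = -82.96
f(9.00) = 336.63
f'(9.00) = 77.60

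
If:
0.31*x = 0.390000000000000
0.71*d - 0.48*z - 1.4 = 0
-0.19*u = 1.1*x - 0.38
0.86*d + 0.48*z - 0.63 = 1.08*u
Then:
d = -2.34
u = -5.28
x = 1.26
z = -6.38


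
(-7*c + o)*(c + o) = -7*c^2 - 6*c*o + o^2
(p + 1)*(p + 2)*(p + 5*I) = p^3 + 3*p^2 + 5*I*p^2 + 2*p + 15*I*p + 10*I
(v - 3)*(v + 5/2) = v^2 - v/2 - 15/2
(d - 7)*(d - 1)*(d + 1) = d^3 - 7*d^2 - d + 7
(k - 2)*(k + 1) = k^2 - k - 2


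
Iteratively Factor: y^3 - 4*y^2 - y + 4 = (y - 4)*(y^2 - 1) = (y - 4)*(y - 1)*(y + 1)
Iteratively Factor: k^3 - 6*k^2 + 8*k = (k - 2)*(k^2 - 4*k) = k*(k - 2)*(k - 4)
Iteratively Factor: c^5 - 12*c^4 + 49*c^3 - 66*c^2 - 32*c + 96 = (c - 3)*(c^4 - 9*c^3 + 22*c^2 - 32) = (c - 3)*(c + 1)*(c^3 - 10*c^2 + 32*c - 32) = (c - 4)*(c - 3)*(c + 1)*(c^2 - 6*c + 8) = (c - 4)^2*(c - 3)*(c + 1)*(c - 2)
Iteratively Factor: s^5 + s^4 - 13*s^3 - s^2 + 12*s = (s - 1)*(s^4 + 2*s^3 - 11*s^2 - 12*s) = (s - 3)*(s - 1)*(s^3 + 5*s^2 + 4*s) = (s - 3)*(s - 1)*(s + 4)*(s^2 + s) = (s - 3)*(s - 1)*(s + 1)*(s + 4)*(s)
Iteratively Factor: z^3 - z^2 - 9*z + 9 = (z - 1)*(z^2 - 9) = (z - 1)*(z + 3)*(z - 3)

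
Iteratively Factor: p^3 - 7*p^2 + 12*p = (p)*(p^2 - 7*p + 12) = p*(p - 3)*(p - 4)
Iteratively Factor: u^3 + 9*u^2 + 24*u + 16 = (u + 4)*(u^2 + 5*u + 4) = (u + 4)^2*(u + 1)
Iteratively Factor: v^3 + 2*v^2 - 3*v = (v - 1)*(v^2 + 3*v) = v*(v - 1)*(v + 3)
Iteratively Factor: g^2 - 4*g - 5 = (g - 5)*(g + 1)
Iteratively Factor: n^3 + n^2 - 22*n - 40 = (n - 5)*(n^2 + 6*n + 8) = (n - 5)*(n + 2)*(n + 4)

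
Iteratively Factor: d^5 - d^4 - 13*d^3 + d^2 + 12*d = (d - 1)*(d^4 - 13*d^2 - 12*d) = (d - 1)*(d + 3)*(d^3 - 3*d^2 - 4*d) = (d - 4)*(d - 1)*(d + 3)*(d^2 + d) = (d - 4)*(d - 1)*(d + 1)*(d + 3)*(d)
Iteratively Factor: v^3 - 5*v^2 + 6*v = (v)*(v^2 - 5*v + 6) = v*(v - 3)*(v - 2)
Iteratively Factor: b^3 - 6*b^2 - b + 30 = (b - 3)*(b^2 - 3*b - 10) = (b - 5)*(b - 3)*(b + 2)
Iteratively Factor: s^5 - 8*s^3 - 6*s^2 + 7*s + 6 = (s + 2)*(s^4 - 2*s^3 - 4*s^2 + 2*s + 3) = (s - 1)*(s + 2)*(s^3 - s^2 - 5*s - 3) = (s - 1)*(s + 1)*(s + 2)*(s^2 - 2*s - 3) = (s - 1)*(s + 1)^2*(s + 2)*(s - 3)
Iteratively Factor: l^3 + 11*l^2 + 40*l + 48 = (l + 3)*(l^2 + 8*l + 16) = (l + 3)*(l + 4)*(l + 4)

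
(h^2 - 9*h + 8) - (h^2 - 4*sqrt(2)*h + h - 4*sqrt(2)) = -10*h + 4*sqrt(2)*h + 4*sqrt(2) + 8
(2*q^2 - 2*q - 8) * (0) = 0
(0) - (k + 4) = -k - 4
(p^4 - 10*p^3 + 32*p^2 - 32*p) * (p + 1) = p^5 - 9*p^4 + 22*p^3 - 32*p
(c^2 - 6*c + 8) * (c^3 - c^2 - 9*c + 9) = c^5 - 7*c^4 + 5*c^3 + 55*c^2 - 126*c + 72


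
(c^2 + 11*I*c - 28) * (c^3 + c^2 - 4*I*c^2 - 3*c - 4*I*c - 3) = c^5 + c^4 + 7*I*c^4 + 13*c^3 + 7*I*c^3 + 13*c^2 + 79*I*c^2 + 84*c + 79*I*c + 84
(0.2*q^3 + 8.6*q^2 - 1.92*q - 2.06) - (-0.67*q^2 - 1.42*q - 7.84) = 0.2*q^3 + 9.27*q^2 - 0.5*q + 5.78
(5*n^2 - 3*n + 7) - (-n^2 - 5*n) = 6*n^2 + 2*n + 7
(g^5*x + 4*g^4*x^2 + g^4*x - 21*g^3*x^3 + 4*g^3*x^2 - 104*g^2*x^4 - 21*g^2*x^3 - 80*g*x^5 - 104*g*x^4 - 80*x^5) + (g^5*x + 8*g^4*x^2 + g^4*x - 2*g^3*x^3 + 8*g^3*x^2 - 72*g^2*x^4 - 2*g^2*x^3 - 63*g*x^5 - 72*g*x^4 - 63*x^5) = 2*g^5*x + 12*g^4*x^2 + 2*g^4*x - 23*g^3*x^3 + 12*g^3*x^2 - 176*g^2*x^4 - 23*g^2*x^3 - 143*g*x^5 - 176*g*x^4 - 143*x^5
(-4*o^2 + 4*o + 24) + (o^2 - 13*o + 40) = -3*o^2 - 9*o + 64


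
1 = 1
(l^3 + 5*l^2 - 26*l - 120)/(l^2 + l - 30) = l + 4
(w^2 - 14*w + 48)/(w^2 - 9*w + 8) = (w - 6)/(w - 1)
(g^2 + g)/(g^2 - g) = (g + 1)/(g - 1)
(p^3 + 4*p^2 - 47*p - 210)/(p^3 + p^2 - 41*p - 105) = (p + 6)/(p + 3)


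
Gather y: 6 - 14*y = 6 - 14*y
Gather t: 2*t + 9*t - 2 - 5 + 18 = 11*t + 11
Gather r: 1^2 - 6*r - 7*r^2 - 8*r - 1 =-7*r^2 - 14*r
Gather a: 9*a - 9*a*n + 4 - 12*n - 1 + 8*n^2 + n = a*(9 - 9*n) + 8*n^2 - 11*n + 3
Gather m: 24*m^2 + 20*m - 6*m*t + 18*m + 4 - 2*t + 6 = 24*m^2 + m*(38 - 6*t) - 2*t + 10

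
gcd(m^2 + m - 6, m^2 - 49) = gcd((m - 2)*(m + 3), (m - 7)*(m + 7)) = 1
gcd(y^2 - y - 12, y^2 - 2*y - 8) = y - 4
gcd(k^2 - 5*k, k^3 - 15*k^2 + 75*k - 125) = k - 5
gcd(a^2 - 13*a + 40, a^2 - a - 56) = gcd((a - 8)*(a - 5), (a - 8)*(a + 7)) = a - 8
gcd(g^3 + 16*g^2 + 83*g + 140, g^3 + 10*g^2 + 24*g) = g + 4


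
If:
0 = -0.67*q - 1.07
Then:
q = -1.60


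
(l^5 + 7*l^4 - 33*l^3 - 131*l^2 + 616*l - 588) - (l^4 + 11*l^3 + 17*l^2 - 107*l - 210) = l^5 + 6*l^4 - 44*l^3 - 148*l^2 + 723*l - 378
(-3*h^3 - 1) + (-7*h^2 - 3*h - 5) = -3*h^3 - 7*h^2 - 3*h - 6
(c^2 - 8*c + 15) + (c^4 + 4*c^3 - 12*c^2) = c^4 + 4*c^3 - 11*c^2 - 8*c + 15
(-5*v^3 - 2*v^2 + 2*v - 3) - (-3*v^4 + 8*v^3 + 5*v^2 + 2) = 3*v^4 - 13*v^3 - 7*v^2 + 2*v - 5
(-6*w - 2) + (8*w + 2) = 2*w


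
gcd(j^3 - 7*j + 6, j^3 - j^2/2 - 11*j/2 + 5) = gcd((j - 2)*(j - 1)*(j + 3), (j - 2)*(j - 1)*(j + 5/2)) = j^2 - 3*j + 2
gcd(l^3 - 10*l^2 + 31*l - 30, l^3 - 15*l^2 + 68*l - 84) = l - 2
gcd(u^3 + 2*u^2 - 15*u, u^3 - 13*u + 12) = u - 3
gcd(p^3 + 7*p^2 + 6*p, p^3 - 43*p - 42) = p^2 + 7*p + 6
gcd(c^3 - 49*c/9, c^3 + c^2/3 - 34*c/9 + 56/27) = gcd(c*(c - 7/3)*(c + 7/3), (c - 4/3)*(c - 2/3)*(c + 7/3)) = c + 7/3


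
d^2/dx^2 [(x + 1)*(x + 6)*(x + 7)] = 6*x + 28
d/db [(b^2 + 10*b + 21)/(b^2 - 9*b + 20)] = (-19*b^2 - 2*b + 389)/(b^4 - 18*b^3 + 121*b^2 - 360*b + 400)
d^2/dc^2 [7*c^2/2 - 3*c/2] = 7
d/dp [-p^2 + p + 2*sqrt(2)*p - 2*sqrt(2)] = -2*p + 1 + 2*sqrt(2)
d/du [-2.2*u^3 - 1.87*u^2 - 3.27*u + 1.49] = -6.6*u^2 - 3.74*u - 3.27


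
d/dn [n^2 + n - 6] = 2*n + 1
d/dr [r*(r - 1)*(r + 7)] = 3*r^2 + 12*r - 7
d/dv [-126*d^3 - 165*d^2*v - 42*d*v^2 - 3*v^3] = -165*d^2 - 84*d*v - 9*v^2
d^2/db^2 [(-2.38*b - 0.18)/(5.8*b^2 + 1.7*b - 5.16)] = (-(2.38*b + 0.18)*(11.6*b + 1.7)*(23.2*b + 3.4) + (82.824*b + 10.18)*(5.8*b^2 + 1.7*b - 5.16))/(5.8*b^2 + 1.7*b - 5.16)^3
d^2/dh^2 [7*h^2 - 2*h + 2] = 14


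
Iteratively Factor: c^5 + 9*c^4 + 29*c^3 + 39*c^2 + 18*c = (c + 1)*(c^4 + 8*c^3 + 21*c^2 + 18*c) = (c + 1)*(c + 2)*(c^3 + 6*c^2 + 9*c) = c*(c + 1)*(c + 2)*(c^2 + 6*c + 9) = c*(c + 1)*(c + 2)*(c + 3)*(c + 3)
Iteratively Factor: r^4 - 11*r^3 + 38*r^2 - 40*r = (r - 2)*(r^3 - 9*r^2 + 20*r) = r*(r - 2)*(r^2 - 9*r + 20) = r*(r - 5)*(r - 2)*(r - 4)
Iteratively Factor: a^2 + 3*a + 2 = (a + 1)*(a + 2)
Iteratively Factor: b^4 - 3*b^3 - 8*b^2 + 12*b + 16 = (b + 1)*(b^3 - 4*b^2 - 4*b + 16) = (b + 1)*(b + 2)*(b^2 - 6*b + 8) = (b - 4)*(b + 1)*(b + 2)*(b - 2)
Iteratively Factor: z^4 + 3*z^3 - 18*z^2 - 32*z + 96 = (z + 4)*(z^3 - z^2 - 14*z + 24) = (z + 4)^2*(z^2 - 5*z + 6) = (z - 2)*(z + 4)^2*(z - 3)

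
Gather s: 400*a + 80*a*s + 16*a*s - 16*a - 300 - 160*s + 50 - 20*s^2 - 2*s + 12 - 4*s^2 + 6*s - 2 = 384*a - 24*s^2 + s*(96*a - 156) - 240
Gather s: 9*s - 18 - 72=9*s - 90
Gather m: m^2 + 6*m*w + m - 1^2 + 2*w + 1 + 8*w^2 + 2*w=m^2 + m*(6*w + 1) + 8*w^2 + 4*w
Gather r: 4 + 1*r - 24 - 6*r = -5*r - 20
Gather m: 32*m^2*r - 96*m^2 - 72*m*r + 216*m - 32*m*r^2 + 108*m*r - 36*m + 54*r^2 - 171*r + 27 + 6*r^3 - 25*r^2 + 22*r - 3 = m^2*(32*r - 96) + m*(-32*r^2 + 36*r + 180) + 6*r^3 + 29*r^2 - 149*r + 24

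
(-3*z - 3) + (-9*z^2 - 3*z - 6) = -9*z^2 - 6*z - 9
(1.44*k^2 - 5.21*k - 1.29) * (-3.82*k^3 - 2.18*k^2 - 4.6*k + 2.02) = -5.5008*k^5 + 16.763*k^4 + 9.6616*k^3 + 29.687*k^2 - 4.5902*k - 2.6058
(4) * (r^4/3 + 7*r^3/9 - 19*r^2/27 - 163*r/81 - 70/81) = 4*r^4/3 + 28*r^3/9 - 76*r^2/27 - 652*r/81 - 280/81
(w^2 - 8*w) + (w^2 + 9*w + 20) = 2*w^2 + w + 20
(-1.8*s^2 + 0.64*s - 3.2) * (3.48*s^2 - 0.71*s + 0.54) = -6.264*s^4 + 3.5052*s^3 - 12.5624*s^2 + 2.6176*s - 1.728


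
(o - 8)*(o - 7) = o^2 - 15*o + 56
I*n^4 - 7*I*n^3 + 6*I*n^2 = n^2*(n - 6)*(I*n - I)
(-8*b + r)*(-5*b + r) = 40*b^2 - 13*b*r + r^2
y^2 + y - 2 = (y - 1)*(y + 2)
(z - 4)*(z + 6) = z^2 + 2*z - 24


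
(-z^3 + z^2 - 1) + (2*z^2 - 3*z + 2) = -z^3 + 3*z^2 - 3*z + 1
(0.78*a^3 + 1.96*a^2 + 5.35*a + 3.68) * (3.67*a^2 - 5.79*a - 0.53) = 2.8626*a^5 + 2.677*a^4 + 7.8727*a^3 - 18.5097*a^2 - 24.1427*a - 1.9504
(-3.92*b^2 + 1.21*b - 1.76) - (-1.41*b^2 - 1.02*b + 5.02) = -2.51*b^2 + 2.23*b - 6.78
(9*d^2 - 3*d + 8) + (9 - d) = 9*d^2 - 4*d + 17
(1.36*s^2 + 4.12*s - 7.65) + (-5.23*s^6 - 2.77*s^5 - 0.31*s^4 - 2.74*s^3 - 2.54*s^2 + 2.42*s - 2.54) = -5.23*s^6 - 2.77*s^5 - 0.31*s^4 - 2.74*s^3 - 1.18*s^2 + 6.54*s - 10.19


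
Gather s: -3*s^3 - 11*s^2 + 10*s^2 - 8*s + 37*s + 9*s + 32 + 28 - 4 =-3*s^3 - s^2 + 38*s + 56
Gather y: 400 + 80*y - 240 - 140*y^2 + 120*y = -140*y^2 + 200*y + 160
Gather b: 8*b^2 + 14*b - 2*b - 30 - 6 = 8*b^2 + 12*b - 36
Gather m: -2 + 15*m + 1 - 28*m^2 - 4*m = -28*m^2 + 11*m - 1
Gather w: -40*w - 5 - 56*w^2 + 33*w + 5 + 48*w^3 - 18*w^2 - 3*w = 48*w^3 - 74*w^2 - 10*w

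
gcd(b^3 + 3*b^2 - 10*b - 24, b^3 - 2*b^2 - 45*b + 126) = b - 3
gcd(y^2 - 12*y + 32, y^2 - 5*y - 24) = y - 8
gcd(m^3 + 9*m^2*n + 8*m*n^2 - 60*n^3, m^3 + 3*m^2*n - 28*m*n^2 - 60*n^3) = m + 6*n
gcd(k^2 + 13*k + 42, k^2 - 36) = k + 6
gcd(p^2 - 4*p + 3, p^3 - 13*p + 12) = p^2 - 4*p + 3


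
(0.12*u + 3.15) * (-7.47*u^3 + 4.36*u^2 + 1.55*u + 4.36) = -0.8964*u^4 - 23.0073*u^3 + 13.92*u^2 + 5.4057*u + 13.734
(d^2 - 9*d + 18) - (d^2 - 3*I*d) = -9*d + 3*I*d + 18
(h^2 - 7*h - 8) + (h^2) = 2*h^2 - 7*h - 8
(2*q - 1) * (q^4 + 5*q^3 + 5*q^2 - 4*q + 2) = 2*q^5 + 9*q^4 + 5*q^3 - 13*q^2 + 8*q - 2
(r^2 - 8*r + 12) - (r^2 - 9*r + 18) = r - 6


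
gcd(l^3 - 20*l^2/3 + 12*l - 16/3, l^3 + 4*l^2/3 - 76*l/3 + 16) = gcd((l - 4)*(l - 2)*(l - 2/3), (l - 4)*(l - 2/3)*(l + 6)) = l^2 - 14*l/3 + 8/3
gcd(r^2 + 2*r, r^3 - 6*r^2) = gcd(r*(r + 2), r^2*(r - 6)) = r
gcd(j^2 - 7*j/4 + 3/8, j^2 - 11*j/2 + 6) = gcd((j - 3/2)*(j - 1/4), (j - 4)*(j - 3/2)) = j - 3/2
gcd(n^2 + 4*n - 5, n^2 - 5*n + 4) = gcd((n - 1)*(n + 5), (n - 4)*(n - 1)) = n - 1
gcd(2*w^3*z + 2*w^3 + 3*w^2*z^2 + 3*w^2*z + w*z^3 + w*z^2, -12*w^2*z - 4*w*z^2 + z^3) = 2*w + z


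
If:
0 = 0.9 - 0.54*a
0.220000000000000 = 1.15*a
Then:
No Solution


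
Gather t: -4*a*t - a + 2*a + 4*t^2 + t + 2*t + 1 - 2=a + 4*t^2 + t*(3 - 4*a) - 1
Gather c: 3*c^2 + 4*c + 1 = 3*c^2 + 4*c + 1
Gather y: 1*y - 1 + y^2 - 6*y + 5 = y^2 - 5*y + 4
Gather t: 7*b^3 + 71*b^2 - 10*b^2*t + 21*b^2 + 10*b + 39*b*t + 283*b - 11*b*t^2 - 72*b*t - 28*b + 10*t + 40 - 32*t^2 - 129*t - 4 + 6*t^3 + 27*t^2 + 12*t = 7*b^3 + 92*b^2 + 265*b + 6*t^3 + t^2*(-11*b - 5) + t*(-10*b^2 - 33*b - 107) + 36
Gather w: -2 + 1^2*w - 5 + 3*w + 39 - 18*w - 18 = 14 - 14*w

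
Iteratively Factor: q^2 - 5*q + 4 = (q - 4)*(q - 1)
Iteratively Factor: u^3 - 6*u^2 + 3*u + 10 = (u + 1)*(u^2 - 7*u + 10) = (u - 5)*(u + 1)*(u - 2)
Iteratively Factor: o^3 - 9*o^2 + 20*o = (o)*(o^2 - 9*o + 20) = o*(o - 5)*(o - 4)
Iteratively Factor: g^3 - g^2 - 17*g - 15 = (g + 1)*(g^2 - 2*g - 15) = (g - 5)*(g + 1)*(g + 3)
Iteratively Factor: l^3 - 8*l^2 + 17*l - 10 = (l - 1)*(l^2 - 7*l + 10) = (l - 5)*(l - 1)*(l - 2)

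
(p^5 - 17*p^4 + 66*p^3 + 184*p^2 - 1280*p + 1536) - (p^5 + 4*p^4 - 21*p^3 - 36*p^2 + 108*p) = -21*p^4 + 87*p^3 + 220*p^2 - 1388*p + 1536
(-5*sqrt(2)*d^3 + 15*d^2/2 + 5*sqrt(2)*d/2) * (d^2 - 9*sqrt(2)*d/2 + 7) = -5*sqrt(2)*d^5 + 105*d^4/2 - 265*sqrt(2)*d^3/4 + 30*d^2 + 35*sqrt(2)*d/2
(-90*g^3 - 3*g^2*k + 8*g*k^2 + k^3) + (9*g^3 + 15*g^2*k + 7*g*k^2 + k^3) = -81*g^3 + 12*g^2*k + 15*g*k^2 + 2*k^3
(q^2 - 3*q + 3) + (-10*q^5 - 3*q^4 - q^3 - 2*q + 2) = -10*q^5 - 3*q^4 - q^3 + q^2 - 5*q + 5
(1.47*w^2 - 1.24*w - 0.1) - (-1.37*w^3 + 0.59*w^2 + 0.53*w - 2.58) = 1.37*w^3 + 0.88*w^2 - 1.77*w + 2.48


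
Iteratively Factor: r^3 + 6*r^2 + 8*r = (r)*(r^2 + 6*r + 8) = r*(r + 4)*(r + 2)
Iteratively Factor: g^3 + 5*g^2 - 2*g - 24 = (g + 4)*(g^2 + g - 6) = (g + 3)*(g + 4)*(g - 2)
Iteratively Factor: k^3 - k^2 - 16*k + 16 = (k + 4)*(k^2 - 5*k + 4) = (k - 1)*(k + 4)*(k - 4)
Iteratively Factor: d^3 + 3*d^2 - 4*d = (d + 4)*(d^2 - d) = d*(d + 4)*(d - 1)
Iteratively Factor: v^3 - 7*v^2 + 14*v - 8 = (v - 1)*(v^2 - 6*v + 8) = (v - 2)*(v - 1)*(v - 4)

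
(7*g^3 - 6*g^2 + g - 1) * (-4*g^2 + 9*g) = -28*g^5 + 87*g^4 - 58*g^3 + 13*g^2 - 9*g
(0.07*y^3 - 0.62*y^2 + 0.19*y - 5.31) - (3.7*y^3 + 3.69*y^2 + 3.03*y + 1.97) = -3.63*y^3 - 4.31*y^2 - 2.84*y - 7.28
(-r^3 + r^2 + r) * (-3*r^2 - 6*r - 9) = 3*r^5 + 3*r^4 - 15*r^2 - 9*r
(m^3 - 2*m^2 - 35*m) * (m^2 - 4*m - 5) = m^5 - 6*m^4 - 32*m^3 + 150*m^2 + 175*m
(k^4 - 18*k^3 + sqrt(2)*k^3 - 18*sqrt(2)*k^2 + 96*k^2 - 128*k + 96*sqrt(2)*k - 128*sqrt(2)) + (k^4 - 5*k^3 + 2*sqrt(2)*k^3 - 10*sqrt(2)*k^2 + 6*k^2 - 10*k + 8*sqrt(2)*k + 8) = 2*k^4 - 23*k^3 + 3*sqrt(2)*k^3 - 28*sqrt(2)*k^2 + 102*k^2 - 138*k + 104*sqrt(2)*k - 128*sqrt(2) + 8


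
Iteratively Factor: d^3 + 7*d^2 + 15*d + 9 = (d + 3)*(d^2 + 4*d + 3) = (d + 3)^2*(d + 1)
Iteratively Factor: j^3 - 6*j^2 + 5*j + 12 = (j + 1)*(j^2 - 7*j + 12) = (j - 3)*(j + 1)*(j - 4)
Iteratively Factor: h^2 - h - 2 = (h - 2)*(h + 1)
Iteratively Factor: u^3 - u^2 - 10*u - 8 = (u + 1)*(u^2 - 2*u - 8) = (u + 1)*(u + 2)*(u - 4)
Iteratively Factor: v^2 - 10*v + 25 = (v - 5)*(v - 5)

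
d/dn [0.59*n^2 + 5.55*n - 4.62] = 1.18*n + 5.55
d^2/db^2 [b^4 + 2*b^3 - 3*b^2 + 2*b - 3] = 12*b^2 + 12*b - 6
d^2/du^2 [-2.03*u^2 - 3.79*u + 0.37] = -4.06000000000000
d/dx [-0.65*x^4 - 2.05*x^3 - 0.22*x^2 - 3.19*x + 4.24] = -2.6*x^3 - 6.15*x^2 - 0.44*x - 3.19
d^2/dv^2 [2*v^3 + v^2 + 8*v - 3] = 12*v + 2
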